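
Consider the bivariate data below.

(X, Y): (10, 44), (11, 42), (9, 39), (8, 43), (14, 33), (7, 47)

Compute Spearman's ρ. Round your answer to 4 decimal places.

Rank X: 4, 5, 3, 2, 6, 1
Rank Y: 5, 3, 2, 4, 1, 6
d = rank(X) − rank(Y): -1, 2, 1, -2, 5, -5; Σd² = 60
ρ = 1 − 6Σd² / [n(n²−1)] = 1 − 6×60 / (6×35) = 1 − 360/210 ≈ -0.7143

-0.7143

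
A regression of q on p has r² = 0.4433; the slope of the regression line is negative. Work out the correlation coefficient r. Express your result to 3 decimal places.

|r| = √0.4433 = 0.666
The association is negative, so r = −0.666.

-0.666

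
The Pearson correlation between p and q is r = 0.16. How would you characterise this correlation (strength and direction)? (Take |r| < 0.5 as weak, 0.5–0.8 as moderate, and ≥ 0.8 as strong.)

weak positive

r = 0.16 > 0 so the relationship is positive.
|r| = 0.16, which falls in the weak range.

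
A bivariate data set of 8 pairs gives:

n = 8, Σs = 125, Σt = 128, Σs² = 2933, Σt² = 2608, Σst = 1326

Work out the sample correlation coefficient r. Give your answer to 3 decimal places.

r = (nΣst − ΣsΣt) / √[(nΣs² − (Σs)²)(nΣt² − (Σt)²)]
Numerator: 8×1326 − 125×128 = -5392
Denominator: √[(23464 − 15625)(20864 − 16384)] = √[7839 × 4480] = 5926.1050
r = -5392 / 5926.1050 ≈ -0.910

-0.910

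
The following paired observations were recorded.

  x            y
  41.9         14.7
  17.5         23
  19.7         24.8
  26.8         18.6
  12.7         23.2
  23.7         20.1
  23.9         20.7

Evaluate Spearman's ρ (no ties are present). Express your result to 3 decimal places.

-0.857

Rank x: 7, 2, 3, 6, 1, 4, 5
Rank y: 1, 5, 7, 2, 6, 3, 4
d = rank(x) − rank(y): 6, -3, -4, 4, -5, 1, 1; Σd² = 104
ρ = 1 − 6Σd² / [n(n²−1)] = 1 − 6×104 / (7×48) = 1 − 624/336 ≈ -0.857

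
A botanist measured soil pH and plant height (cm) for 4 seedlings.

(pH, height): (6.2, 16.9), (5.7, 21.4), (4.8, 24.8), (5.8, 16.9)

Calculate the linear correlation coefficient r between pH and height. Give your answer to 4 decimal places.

-0.9080

n = 4, Σx = 22.5, Σy = 80, Σx² = 127.61, Σy² = 1644.22, Σxy = 443.82
nΣxy − ΣxΣy = 1775.28 − 1800 = -24.72
nΣx² − (Σx)² = 510.44 − 506.25 = 4.19; nΣy² − (Σy)² = 6576.88 − 6400 = 176.88
r = -24.72 / √(4.19 × 176.88) = -24.72 / 27.2237 ≈ -0.9080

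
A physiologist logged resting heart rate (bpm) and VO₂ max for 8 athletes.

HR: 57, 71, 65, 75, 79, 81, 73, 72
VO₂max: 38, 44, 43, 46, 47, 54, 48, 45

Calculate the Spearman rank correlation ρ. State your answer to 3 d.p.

0.929

Rank HR: 1, 3, 2, 6, 7, 8, 5, 4
Rank VO₂max: 1, 3, 2, 5, 6, 8, 7, 4
d = rank(HR) − rank(VO₂max): 0, 0, 0, 1, 1, 0, -2, 0; Σd² = 6
ρ = 1 − 6Σd² / [n(n²−1)] = 1 − 6×6 / (8×63) = 1 − 36/504 ≈ 0.929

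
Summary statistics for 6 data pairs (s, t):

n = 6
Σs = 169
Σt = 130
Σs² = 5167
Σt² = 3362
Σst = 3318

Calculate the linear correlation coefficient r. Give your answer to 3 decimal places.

-0.730

r = (nΣst − ΣsΣt) / √[(nΣs² − (Σs)²)(nΣt² − (Σt)²)]
Numerator: 6×3318 − 169×130 = -2062
Denominator: √[(31002 − 28561)(20172 − 16900)] = √[2441 × 3272] = 2826.1196
r = -2062 / 2826.1196 ≈ -0.730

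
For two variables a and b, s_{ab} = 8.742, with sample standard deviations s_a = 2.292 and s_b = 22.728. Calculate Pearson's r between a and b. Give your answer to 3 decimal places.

r = Cov(a,b) / (s_a · s_b) = 8.742 / (2.292 × 22.728)
  = 8.742 / 52.0926 ≈ 0.168

0.168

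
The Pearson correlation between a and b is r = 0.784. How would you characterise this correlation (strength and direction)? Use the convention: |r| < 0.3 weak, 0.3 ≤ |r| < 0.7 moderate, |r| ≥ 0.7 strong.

r = 0.784 > 0 so the relationship is positive.
|r| = 0.784, which falls in the strong range.

strong positive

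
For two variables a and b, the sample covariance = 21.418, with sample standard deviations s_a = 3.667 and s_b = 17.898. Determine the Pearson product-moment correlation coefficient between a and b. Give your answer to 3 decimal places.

r = Cov(a,b) / (s_a · s_b) = 21.418 / (3.667 × 17.898)
  = 21.418 / 65.6320 ≈ 0.326

0.326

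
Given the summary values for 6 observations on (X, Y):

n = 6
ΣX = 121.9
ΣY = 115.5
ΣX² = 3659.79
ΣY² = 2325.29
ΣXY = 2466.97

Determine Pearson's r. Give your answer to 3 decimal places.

0.347

r = (nΣXY − ΣXΣY) / √[(nΣX² − (ΣX)²)(nΣY² − (ΣY)²)]
Numerator: 6×2466.97 − 121.9×115.5 = 722.37
Denominator: √[(21958.74 − 14859.61)(13951.74 − 13340.25)] = √[7099.13 × 611.49] = 2083.5179
r = 722.37 / 2083.5179 ≈ 0.347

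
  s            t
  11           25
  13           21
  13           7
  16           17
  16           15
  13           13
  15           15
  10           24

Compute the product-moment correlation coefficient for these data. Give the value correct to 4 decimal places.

-0.5119

n = 8, Σs = 107, Σt = 137, Σs² = 1465, Σt² = 2599, Σst = 1785
nΣst − ΣsΣt = 14280 − 14659 = -379
nΣs² − (Σs)² = 11720 − 11449 = 271; nΣt² − (Σt)² = 20792 − 18769 = 2023
r = -379 / √(271 × 2023) = -379 / 740.4276 ≈ -0.5119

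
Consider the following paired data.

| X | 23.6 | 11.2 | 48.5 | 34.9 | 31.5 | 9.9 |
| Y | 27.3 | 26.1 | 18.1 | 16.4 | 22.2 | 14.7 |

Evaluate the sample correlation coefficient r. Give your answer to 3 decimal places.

-0.228

n = 6, ΣX = 159.6, ΣY = 124.8, ΣX² = 5342.92, ΣY² = 2732, ΣXY = 3231.64
nΣXY − ΣXΣY = 19389.84 − 19918.08 = -528.24
nΣX² − (ΣX)² = 32057.52 − 25472.16 = 6585.36; nΣY² − (ΣY)² = 16392 − 15575.04 = 816.96
r = -528.24 / √(6585.36 × 816.96) = -528.24 / 2319.4775 ≈ -0.228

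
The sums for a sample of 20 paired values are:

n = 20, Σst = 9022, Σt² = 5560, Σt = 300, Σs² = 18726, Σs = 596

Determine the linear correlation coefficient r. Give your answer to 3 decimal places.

r = (nΣst − ΣsΣt) / √[(nΣs² − (Σs)²)(nΣt² − (Σt)²)]
Numerator: 20×9022 − 596×300 = 1640
Denominator: √[(374520 − 355216)(111200 − 90000)] = √[19304 × 21200] = 20229.7998
r = 1640 / 20229.7998 ≈ 0.081

0.081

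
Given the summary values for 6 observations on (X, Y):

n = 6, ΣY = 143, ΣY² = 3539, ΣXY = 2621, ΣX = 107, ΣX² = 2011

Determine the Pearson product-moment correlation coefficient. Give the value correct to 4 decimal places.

0.6107

r = (nΣXY − ΣXΣY) / √[(nΣX² − (ΣX)²)(nΣY² − (ΣY)²)]
Numerator: 6×2621 − 107×143 = 425
Denominator: √[(12066 − 11449)(21234 − 20449)] = √[617 × 785] = 695.9490
r = 425 / 695.9490 ≈ 0.6107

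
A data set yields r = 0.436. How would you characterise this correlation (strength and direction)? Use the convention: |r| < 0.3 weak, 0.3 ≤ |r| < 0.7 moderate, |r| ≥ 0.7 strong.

r = 0.436 > 0 so the relationship is positive.
|r| = 0.436, which falls in the moderate range.

moderate positive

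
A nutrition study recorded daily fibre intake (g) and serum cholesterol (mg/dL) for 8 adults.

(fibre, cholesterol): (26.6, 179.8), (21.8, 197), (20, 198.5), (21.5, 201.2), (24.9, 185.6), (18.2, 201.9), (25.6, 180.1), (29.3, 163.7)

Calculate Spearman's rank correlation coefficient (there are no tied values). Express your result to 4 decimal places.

-0.9762

Rank fibre: 7, 4, 2, 3, 5, 1, 6, 8
Rank cholesterol: 2, 5, 6, 7, 4, 8, 3, 1
d = rank(fibre) − rank(cholesterol): 5, -1, -4, -4, 1, -7, 3, 7; Σd² = 166
ρ = 1 − 6Σd² / [n(n²−1)] = 1 − 6×166 / (8×63) = 1 − 996/504 ≈ -0.9762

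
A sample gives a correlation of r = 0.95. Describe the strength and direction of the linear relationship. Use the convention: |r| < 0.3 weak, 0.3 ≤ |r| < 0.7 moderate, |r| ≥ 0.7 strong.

strong positive

r = 0.95 > 0 so the relationship is positive.
|r| = 0.95, which falls in the strong range.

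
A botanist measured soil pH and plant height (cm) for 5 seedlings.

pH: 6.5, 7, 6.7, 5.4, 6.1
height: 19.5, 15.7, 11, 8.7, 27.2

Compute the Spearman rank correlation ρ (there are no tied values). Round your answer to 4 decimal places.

Rank pH: 3, 5, 4, 1, 2
Rank height: 4, 3, 2, 1, 5
d = rank(pH) − rank(height): -1, 2, 2, 0, -3; Σd² = 18
ρ = 1 − 6Σd² / [n(n²−1)] = 1 − 6×18 / (5×24) = 1 − 108/120 ≈ 0.1000

0.1000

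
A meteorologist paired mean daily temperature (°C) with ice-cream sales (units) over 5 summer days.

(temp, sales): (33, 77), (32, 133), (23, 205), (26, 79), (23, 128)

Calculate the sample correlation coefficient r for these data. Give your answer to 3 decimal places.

-0.529

n = 5, Σx = 137, Σy = 622, Σx² = 3847, Σy² = 88268, Σxy = 16510
nΣxy − ΣxΣy = 82550 − 85214 = -2664
nΣx² − (Σx)² = 19235 − 18769 = 466; nΣy² − (Σy)² = 441340 − 386884 = 54456
r = -2664 / √(466 × 54456) = -2664 / 5037.5089 ≈ -0.529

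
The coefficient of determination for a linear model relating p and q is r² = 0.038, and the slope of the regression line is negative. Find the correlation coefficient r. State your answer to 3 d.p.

|r| = √0.038 = 0.195
The association is negative, so r = −0.195.

-0.195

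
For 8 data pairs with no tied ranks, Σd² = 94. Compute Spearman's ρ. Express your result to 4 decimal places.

-0.1190

ρ = 1 − 6Σd² / [n(n²−1)] = 1 − 6×94 / (8×63)
  = 1 − 564/504 = 1 − 1.11905 ≈ -0.1190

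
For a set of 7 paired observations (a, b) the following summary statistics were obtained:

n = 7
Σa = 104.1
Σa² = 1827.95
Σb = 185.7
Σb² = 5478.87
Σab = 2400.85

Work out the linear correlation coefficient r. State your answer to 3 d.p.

-0.918

r = (nΣab − ΣaΣb) / √[(nΣa² − (Σa)²)(nΣb² − (Σb)²)]
Numerator: 7×2400.85 − 104.1×185.7 = -2525.42
Denominator: √[(12795.65 − 10836.81)(38352.09 − 34484.49)] = √[1958.84 × 3867.6] = 2752.4552
r = -2525.42 / 2752.4552 ≈ -0.918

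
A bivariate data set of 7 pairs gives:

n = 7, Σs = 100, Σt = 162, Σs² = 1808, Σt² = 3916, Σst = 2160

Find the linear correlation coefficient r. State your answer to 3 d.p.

r = (nΣst − ΣsΣt) / √[(nΣs² − (Σs)²)(nΣt² − (Σt)²)]
Numerator: 7×2160 − 100×162 = -1080
Denominator: √[(12656 − 10000)(27412 − 26244)] = √[2656 × 1168] = 1761.3086
r = -1080 / 1761.3086 ≈ -0.613

-0.613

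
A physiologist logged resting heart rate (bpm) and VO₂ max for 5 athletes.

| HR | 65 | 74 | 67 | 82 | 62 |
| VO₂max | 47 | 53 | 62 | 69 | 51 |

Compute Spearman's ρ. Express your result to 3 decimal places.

0.800

Rank HR: 2, 4, 3, 5, 1
Rank VO₂max: 1, 3, 4, 5, 2
d = rank(HR) − rank(VO₂max): 1, 1, -1, 0, -1; Σd² = 4
ρ = 1 − 6Σd² / [n(n²−1)] = 1 − 6×4 / (5×24) = 1 − 24/120 ≈ 0.800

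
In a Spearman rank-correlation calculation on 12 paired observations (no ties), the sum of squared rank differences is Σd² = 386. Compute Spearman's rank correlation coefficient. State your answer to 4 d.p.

ρ = 1 − 6Σd² / [n(n²−1)] = 1 − 6×386 / (12×143)
  = 1 − 2316/1716 = 1 − 1.34965 ≈ -0.3497

-0.3497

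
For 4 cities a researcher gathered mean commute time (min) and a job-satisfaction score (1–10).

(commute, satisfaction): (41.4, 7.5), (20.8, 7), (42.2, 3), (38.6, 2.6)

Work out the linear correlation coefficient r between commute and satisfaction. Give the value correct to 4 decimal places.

-0.4545

n = 4, Σx = 143, Σy = 20.1, Σx² = 5417.4, Σy² = 121.01, Σxy = 683.06
nΣxy − ΣxΣy = 2732.24 − 2874.3 = -142.06
nΣx² − (Σx)² = 21669.6 − 20449 = 1220.6; nΣy² − (Σy)² = 484.04 − 404.01 = 80.03
r = -142.06 / √(1220.6 × 80.03) = -142.06 / 312.5454 ≈ -0.4545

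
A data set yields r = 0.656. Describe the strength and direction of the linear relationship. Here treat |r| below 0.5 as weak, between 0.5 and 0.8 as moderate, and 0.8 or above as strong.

moderate positive

r = 0.656 > 0 so the relationship is positive.
|r| = 0.656, which falls in the moderate range.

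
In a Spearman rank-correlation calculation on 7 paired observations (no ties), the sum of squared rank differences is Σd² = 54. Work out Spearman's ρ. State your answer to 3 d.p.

0.036

ρ = 1 − 6Σd² / [n(n²−1)] = 1 − 6×54 / (7×48)
  = 1 − 324/336 = 1 − 0.9643 ≈ 0.036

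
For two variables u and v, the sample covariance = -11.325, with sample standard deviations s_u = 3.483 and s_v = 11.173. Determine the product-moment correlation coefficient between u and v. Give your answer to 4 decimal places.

r = Cov(u,v) / (s_u · s_v) = -11.325 / (3.483 × 11.173)
  = -11.325 / 38.9156 ≈ -0.2910

-0.2910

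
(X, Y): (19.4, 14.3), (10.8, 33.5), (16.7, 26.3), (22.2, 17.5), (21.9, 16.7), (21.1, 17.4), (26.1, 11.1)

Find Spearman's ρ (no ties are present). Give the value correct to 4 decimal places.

Rank X: 3, 1, 2, 6, 5, 4, 7
Rank Y: 2, 7, 6, 5, 3, 4, 1
d = rank(X) − rank(Y): 1, -6, -4, 1, 2, 0, 6; Σd² = 94
ρ = 1 − 6Σd² / [n(n²−1)] = 1 − 6×94 / (7×48) = 1 − 564/336 ≈ -0.6786

-0.6786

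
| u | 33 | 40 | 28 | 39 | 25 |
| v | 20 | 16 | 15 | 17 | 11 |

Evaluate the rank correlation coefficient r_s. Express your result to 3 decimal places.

Rank u: 3, 5, 2, 4, 1
Rank v: 5, 3, 2, 4, 1
d = rank(u) − rank(v): -2, 2, 0, 0, 0; Σd² = 8
ρ = 1 − 6Σd² / [n(n²−1)] = 1 − 6×8 / (5×24) = 1 − 48/120 ≈ 0.600

0.600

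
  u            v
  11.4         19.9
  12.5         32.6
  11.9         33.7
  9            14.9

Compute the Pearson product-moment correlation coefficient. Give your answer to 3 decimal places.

n = 4, Σu = 44.8, Σv = 101.1, Σu² = 508.82, Σv² = 2816.47, Σuv = 1169.49
nΣuv − ΣuΣv = 4677.96 − 4529.28 = 148.68
nΣu² − (Σu)² = 2035.28 − 2007.04 = 28.24; nΣv² − (Σv)² = 11265.88 − 10221.21 = 1044.67
r = 148.68 / √(28.24 × 1044.67) = 148.68 / 171.7600 ≈ 0.866

0.866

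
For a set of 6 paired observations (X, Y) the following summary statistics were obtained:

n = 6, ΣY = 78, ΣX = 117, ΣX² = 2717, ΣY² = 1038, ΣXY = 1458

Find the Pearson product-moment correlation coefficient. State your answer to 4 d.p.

r = (nΣXY − ΣXΣY) / √[(nΣX² − (ΣX)²)(nΣY² − (ΣY)²)]
Numerator: 6×1458 − 117×78 = -378
Denominator: √[(16302 − 13689)(6228 − 6084)] = √[2613 × 144] = 613.4101
r = -378 / 613.4101 ≈ -0.6162

-0.6162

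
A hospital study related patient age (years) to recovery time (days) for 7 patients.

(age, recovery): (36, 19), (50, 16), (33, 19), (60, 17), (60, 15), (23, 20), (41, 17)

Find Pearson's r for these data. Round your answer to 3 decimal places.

n = 7, Σx = 303, Σy = 123, Σx² = 14295, Σy² = 2181, Σxy = 5188
nΣxy − ΣxΣy = 36316 − 37269 = -953
nΣx² − (Σx)² = 100065 − 91809 = 8256; nΣy² − (Σy)² = 15267 − 15129 = 138
r = -953 / √(8256 × 138) = -953 / 1067.3931 ≈ -0.893

-0.893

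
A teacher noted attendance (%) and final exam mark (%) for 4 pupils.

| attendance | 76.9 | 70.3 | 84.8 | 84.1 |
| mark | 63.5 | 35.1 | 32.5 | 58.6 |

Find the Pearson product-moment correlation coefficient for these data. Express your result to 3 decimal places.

0.135

n = 4, Σx = 316.1, Σy = 189.7, Σx² = 25119.55, Σy² = 9754.47, Σxy = 15034.94
nΣxy − ΣxΣy = 60139.76 − 59964.17 = 175.59
nΣx² − (Σx)² = 100478.2 − 99919.21 = 558.99; nΣy² − (Σy)² = 39017.88 − 35986.09 = 3031.79
r = 175.59 / √(558.99 × 3031.79) = 175.59 / 1301.8219 ≈ 0.135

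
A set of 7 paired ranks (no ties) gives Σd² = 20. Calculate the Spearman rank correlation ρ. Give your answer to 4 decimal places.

ρ = 1 − 6Σd² / [n(n²−1)] = 1 − 6×20 / (7×48)
  = 1 − 120/336 = 1 − 0.35714 ≈ 0.6429

0.6429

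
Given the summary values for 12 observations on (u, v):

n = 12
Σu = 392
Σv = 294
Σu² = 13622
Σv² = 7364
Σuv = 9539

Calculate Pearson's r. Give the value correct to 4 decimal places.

-0.1793

r = (nΣuv − ΣuΣv) / √[(nΣu² − (Σu)²)(nΣv² − (Σv)²)]
Numerator: 12×9539 − 392×294 = -780
Denominator: √[(163464 − 153664)(88368 − 86436)] = √[9800 × 1932] = 4351.2757
r = -780 / 4351.2757 ≈ -0.1793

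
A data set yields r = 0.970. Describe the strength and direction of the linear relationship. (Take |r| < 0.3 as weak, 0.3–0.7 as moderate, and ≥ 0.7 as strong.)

strong positive

r = 0.970 > 0 so the relationship is positive.
|r| = 0.970, which falls in the strong range.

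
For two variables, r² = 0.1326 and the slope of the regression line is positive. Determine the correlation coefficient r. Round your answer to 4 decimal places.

0.3641

|r| = √0.1326 = 0.3641
The association is positive, so r = 0.3641.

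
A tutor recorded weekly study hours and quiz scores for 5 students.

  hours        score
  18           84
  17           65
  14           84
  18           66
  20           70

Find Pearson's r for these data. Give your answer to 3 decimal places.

n = 5, Σx = 87, Σy = 369, Σx² = 1533, Σy² = 27593, Σxy = 6381
nΣxy − ΣxΣy = 31905 − 32103 = -198
nΣx² − (Σx)² = 7665 − 7569 = 96; nΣy² − (Σy)² = 137965 − 136161 = 1804
r = -198 / √(96 × 1804) = -198 / 416.1538 ≈ -0.476

-0.476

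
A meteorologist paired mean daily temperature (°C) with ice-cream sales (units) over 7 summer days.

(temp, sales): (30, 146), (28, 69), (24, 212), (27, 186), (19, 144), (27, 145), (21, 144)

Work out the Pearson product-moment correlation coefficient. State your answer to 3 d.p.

-0.191

n = 7, Σx = 176, Σy = 1046, Σx² = 4520, Σy² = 168114, Σxy = 26097
nΣxy − ΣxΣy = 182679 − 184096 = -1417
nΣx² − (Σx)² = 31640 − 30976 = 664; nΣy² − (Σy)² = 1176798 − 1094116 = 82682
r = -1417 / √(664 × 82682) = -1417 / 7409.5106 ≈ -0.191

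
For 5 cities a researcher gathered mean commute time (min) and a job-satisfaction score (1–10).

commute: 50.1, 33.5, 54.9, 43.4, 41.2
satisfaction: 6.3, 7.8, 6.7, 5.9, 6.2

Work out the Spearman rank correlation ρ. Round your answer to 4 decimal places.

-0.1000

Rank commute: 4, 1, 5, 3, 2
Rank satisfaction: 3, 5, 4, 1, 2
d = rank(commute) − rank(satisfaction): 1, -4, 1, 2, 0; Σd² = 22
ρ = 1 − 6Σd² / [n(n²−1)] = 1 − 6×22 / (5×24) = 1 − 132/120 ≈ -0.1000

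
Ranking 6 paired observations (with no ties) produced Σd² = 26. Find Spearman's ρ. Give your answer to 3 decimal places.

0.257

ρ = 1 − 6Σd² / [n(n²−1)] = 1 − 6×26 / (6×35)
  = 1 − 156/210 = 1 − 0.7429 ≈ 0.257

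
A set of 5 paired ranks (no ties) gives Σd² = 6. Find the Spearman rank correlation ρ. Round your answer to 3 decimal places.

0.700

ρ = 1 − 6Σd² / [n(n²−1)] = 1 − 6×6 / (5×24)
  = 1 − 36/120 = 1 − 0.3000 ≈ 0.700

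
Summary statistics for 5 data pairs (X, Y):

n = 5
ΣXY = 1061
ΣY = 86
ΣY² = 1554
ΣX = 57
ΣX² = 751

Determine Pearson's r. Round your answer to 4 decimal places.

0.9264

r = (nΣXY − ΣXΣY) / √[(nΣX² − (ΣX)²)(nΣY² − (ΣY)²)]
Numerator: 5×1061 − 57×86 = 403
Denominator: √[(3755 − 3249)(7770 − 7396)] = √[506 × 374] = 435.0218
r = 403 / 435.0218 ≈ 0.9264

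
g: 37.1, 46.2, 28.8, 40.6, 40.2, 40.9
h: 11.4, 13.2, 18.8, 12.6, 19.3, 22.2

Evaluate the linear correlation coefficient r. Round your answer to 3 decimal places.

-0.232

n = 6, Σg = 233.8, Σh = 97.5, Σg² = 9277.5, Σh² = 1681.73, Σgh = 3769.62
nΣgh − ΣgΣh = 22617.72 − 22795.5 = -177.78
nΣg² − (Σg)² = 55665 − 54662.44 = 1002.56; nΣh² − (Σh)² = 10090.38 − 9506.25 = 584.13
r = -177.78 / √(1002.56 × 584.13) = -177.78 / 765.2616 ≈ -0.232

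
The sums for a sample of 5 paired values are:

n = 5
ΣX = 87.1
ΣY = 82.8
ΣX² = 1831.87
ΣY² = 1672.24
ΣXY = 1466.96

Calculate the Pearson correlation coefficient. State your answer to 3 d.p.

r = (nΣXY − ΣXΣY) / √[(nΣX² − (ΣX)²)(nΣY² − (ΣY)²)]
Numerator: 5×1466.96 − 87.1×82.8 = 122.92
Denominator: √[(9159.35 − 7586.41)(8361.2 − 6855.84)] = √[1572.94 × 1505.36] = 1538.7790
r = 122.92 / 1538.7790 ≈ 0.080

0.080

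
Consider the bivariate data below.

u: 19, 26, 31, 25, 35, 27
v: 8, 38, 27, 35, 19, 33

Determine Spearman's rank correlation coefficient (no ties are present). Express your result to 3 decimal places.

Rank u: 1, 3, 5, 2, 6, 4
Rank v: 1, 6, 3, 5, 2, 4
d = rank(u) − rank(v): 0, -3, 2, -3, 4, 0; Σd² = 38
ρ = 1 − 6Σd² / [n(n²−1)] = 1 − 6×38 / (6×35) = 1 − 228/210 ≈ -0.086

-0.086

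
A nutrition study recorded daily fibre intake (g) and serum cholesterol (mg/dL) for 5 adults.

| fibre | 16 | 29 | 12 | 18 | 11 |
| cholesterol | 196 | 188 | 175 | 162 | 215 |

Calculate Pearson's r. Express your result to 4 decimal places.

-0.2239

n = 5, Σx = 86, Σy = 936, Σx² = 1686, Σy² = 176854, Σxy = 15969
nΣxy − ΣxΣy = 79845 − 80496 = -651
nΣx² − (Σx)² = 8430 − 7396 = 1034; nΣy² − (Σy)² = 884270 − 876096 = 8174
r = -651 / √(1034 × 8174) = -651 / 2907.2179 ≈ -0.2239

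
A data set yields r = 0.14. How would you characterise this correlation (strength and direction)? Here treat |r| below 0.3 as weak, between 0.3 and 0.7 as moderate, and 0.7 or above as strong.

weak positive

r = 0.14 > 0 so the relationship is positive.
|r| = 0.14, which falls in the weak range.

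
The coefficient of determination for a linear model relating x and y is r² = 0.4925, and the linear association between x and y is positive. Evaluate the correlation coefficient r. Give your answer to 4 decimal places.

0.7018

|r| = √0.4925 = 0.7018
The association is positive, so r = 0.7018.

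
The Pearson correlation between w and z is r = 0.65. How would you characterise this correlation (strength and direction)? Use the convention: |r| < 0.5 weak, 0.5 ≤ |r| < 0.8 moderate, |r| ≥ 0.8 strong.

moderate positive

r = 0.65 > 0 so the relationship is positive.
|r| = 0.65, which falls in the moderate range.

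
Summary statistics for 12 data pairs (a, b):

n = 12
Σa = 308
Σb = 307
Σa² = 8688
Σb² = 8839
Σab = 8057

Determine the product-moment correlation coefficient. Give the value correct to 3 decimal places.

0.202

r = (nΣab − ΣaΣb) / √[(nΣa² − (Σa)²)(nΣb² − (Σb)²)]
Numerator: 12×8057 − 308×307 = 2128
Denominator: √[(104256 − 94864)(106068 − 94249)] = √[9392 × 11819] = 10535.8459
r = 2128 / 10535.8459 ≈ 0.202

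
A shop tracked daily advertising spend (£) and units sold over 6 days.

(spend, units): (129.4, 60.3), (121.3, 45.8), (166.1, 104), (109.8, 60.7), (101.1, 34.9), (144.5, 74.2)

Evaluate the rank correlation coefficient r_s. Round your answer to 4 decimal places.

0.8286

Rank spend: 4, 3, 6, 2, 1, 5
Rank units: 3, 2, 6, 4, 1, 5
d = rank(spend) − rank(units): 1, 1, 0, -2, 0, 0; Σd² = 6
ρ = 1 − 6Σd² / [n(n²−1)] = 1 − 6×6 / (6×35) = 1 − 36/210 ≈ 0.8286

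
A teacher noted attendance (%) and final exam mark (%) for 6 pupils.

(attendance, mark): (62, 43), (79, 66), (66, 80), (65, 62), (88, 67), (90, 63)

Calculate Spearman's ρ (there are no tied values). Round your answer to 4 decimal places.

0.4857

Rank attendance: 1, 4, 3, 2, 5, 6
Rank mark: 1, 4, 6, 2, 5, 3
d = rank(attendance) − rank(mark): 0, 0, -3, 0, 0, 3; Σd² = 18
ρ = 1 − 6Σd² / [n(n²−1)] = 1 − 6×18 / (6×35) = 1 − 108/210 ≈ 0.4857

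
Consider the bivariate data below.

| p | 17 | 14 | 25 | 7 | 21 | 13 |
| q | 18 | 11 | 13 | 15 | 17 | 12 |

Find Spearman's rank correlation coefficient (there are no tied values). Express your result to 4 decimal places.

Rank p: 4, 3, 6, 1, 5, 2
Rank q: 6, 1, 3, 4, 5, 2
d = rank(p) − rank(q): -2, 2, 3, -3, 0, 0; Σd² = 26
ρ = 1 − 6Σd² / [n(n²−1)] = 1 − 6×26 / (6×35) = 1 − 156/210 ≈ 0.2571

0.2571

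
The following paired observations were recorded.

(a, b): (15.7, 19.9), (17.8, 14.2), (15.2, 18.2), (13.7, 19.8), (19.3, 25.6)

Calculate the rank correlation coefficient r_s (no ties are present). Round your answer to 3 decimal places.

0.300

Rank a: 3, 4, 2, 1, 5
Rank b: 4, 1, 2, 3, 5
d = rank(a) − rank(b): -1, 3, 0, -2, 0; Σd² = 14
ρ = 1 − 6Σd² / [n(n²−1)] = 1 − 6×14 / (5×24) = 1 − 84/120 ≈ 0.300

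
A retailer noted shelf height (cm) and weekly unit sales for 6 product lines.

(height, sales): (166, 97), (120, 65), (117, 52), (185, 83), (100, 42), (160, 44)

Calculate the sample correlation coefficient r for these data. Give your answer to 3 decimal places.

0.657

n = 6, Σx = 848, Σy = 383, Σx² = 125470, Σy² = 26927, Σxy = 56581
nΣxy − ΣxΣy = 339486 − 324784 = 14702
nΣx² − (Σx)² = 752820 − 719104 = 33716; nΣy² − (Σy)² = 161562 − 146689 = 14873
r = 14702 / √(33716 × 14873) = 14702 / 22393.2594 ≈ 0.657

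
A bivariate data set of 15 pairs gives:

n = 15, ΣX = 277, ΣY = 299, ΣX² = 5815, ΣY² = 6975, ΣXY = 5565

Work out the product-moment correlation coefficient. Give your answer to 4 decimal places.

r = (nΣXY − ΣXΣY) / √[(nΣX² − (ΣX)²)(nΣY² − (ΣY)²)]
Numerator: 15×5565 − 277×299 = 652
Denominator: √[(87225 − 76729)(104625 − 89401)] = √[10496 × 15224] = 12640.8506
r = 652 / 12640.8506 ≈ 0.0516

0.0516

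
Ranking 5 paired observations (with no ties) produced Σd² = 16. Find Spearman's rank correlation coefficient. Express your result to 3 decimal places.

ρ = 1 − 6Σd² / [n(n²−1)] = 1 − 6×16 / (5×24)
  = 1 − 96/120 = 1 − 0.8000 ≈ 0.200

0.200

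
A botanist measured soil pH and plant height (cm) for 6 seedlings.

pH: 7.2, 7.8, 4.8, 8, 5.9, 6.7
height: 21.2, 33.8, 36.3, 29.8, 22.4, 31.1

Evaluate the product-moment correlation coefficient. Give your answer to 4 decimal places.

n = 6, Σx = 40.4, Σy = 174.6, Σx² = 279.42, Σy² = 5266.58, Σxy = 1169.45
nΣxy − ΣxΣy = 7016.7 − 7053.84 = -37.14
nΣx² − (Σx)² = 1676.52 − 1632.16 = 44.36; nΣy² − (Σy)² = 31599.48 − 30485.16 = 1114.32
r = -37.14 / √(44.36 × 1114.32) = -37.14 / 222.3314 ≈ -0.1670

-0.1670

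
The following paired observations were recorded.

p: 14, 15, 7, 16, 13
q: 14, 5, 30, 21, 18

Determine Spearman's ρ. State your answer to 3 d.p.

Rank p: 3, 4, 1, 5, 2
Rank q: 2, 1, 5, 4, 3
d = rank(p) − rank(q): 1, 3, -4, 1, -1; Σd² = 28
ρ = 1 − 6Σd² / [n(n²−1)] = 1 − 6×28 / (5×24) = 1 − 168/120 ≈ -0.400

-0.400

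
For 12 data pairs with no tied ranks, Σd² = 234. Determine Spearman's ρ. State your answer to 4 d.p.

ρ = 1 − 6Σd² / [n(n²−1)] = 1 − 6×234 / (12×143)
  = 1 − 1404/1716 = 1 − 0.81818 ≈ 0.1818

0.1818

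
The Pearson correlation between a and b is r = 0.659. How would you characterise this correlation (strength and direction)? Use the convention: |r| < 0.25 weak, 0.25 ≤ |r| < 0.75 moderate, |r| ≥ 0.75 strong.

moderate positive

r = 0.659 > 0 so the relationship is positive.
|r| = 0.659, which falls in the moderate range.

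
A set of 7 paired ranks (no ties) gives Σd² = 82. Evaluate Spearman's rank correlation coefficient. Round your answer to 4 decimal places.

ρ = 1 − 6Σd² / [n(n²−1)] = 1 − 6×82 / (7×48)
  = 1 − 492/336 = 1 − 1.46429 ≈ -0.4643

-0.4643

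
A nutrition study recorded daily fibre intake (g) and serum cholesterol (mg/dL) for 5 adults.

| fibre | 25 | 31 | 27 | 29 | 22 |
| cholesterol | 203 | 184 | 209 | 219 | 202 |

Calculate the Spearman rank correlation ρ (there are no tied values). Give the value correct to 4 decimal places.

Rank fibre: 2, 5, 3, 4, 1
Rank cholesterol: 3, 1, 4, 5, 2
d = rank(fibre) − rank(cholesterol): -1, 4, -1, -1, -1; Σd² = 20
ρ = 1 − 6Σd² / [n(n²−1)] = 1 − 6×20 / (5×24) = 1 − 120/120 ≈ 0.0000

0.0000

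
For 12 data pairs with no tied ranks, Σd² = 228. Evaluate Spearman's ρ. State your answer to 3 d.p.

ρ = 1 − 6Σd² / [n(n²−1)] = 1 − 6×228 / (12×143)
  = 1 − 1368/1716 = 1 − 0.7972 ≈ 0.203

0.203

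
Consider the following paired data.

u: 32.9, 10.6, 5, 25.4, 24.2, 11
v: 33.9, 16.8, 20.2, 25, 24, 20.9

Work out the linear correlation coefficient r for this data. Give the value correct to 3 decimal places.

0.877

n = 6, Σu = 109.1, Σv = 140.8, Σu² = 2571.57, Σv² = 3477.3, Σuv = 2840.09
nΣuv − ΣuΣv = 17040.54 − 15361.28 = 1679.26
nΣu² − (Σu)² = 15429.42 − 11902.81 = 3526.61; nΣv² − (Σv)² = 20863.8 − 19824.64 = 1039.16
r = 1679.26 / √(3526.61 × 1039.16) = 1679.26 / 1914.3438 ≈ 0.877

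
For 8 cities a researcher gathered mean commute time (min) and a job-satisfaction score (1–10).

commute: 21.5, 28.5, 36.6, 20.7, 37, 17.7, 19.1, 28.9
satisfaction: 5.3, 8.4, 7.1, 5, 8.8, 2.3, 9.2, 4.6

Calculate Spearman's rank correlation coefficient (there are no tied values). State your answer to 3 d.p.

0.310

Rank commute: 4, 5, 7, 3, 8, 1, 2, 6
Rank satisfaction: 4, 6, 5, 3, 7, 1, 8, 2
d = rank(commute) − rank(satisfaction): 0, -1, 2, 0, 1, 0, -6, 4; Σd² = 58
ρ = 1 − 6Σd² / [n(n²−1)] = 1 − 6×58 / (8×63) = 1 − 348/504 ≈ 0.310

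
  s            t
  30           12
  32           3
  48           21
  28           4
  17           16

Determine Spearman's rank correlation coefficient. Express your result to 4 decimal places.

0.1000

Rank s: 3, 4, 5, 2, 1
Rank t: 3, 1, 5, 2, 4
d = rank(s) − rank(t): 0, 3, 0, 0, -3; Σd² = 18
ρ = 1 − 6Σd² / [n(n²−1)] = 1 − 6×18 / (5×24) = 1 − 108/120 ≈ 0.1000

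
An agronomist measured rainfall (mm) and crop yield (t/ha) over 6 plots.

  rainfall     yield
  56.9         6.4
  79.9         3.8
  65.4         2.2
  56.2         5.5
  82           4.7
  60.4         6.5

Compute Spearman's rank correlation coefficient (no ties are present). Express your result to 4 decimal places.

-0.5429

Rank rainfall: 2, 5, 4, 1, 6, 3
Rank yield: 5, 2, 1, 4, 3, 6
d = rank(rainfall) − rank(yield): -3, 3, 3, -3, 3, -3; Σd² = 54
ρ = 1 − 6Σd² / [n(n²−1)] = 1 − 6×54 / (6×35) = 1 − 324/210 ≈ -0.5429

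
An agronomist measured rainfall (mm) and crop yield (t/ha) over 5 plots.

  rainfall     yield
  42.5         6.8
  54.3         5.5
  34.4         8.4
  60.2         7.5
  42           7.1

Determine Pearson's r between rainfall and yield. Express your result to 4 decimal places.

-0.4885

n = 5, Σx = 233.4, Σy = 35.3, Σx² = 11326.14, Σy² = 253.71, Σxy = 1626.31
nΣxy − ΣxΣy = 8131.55 − 8239.02 = -107.47
nΣx² − (Σx)² = 56630.7 − 54475.56 = 2155.14; nΣy² − (Σy)² = 1268.55 − 1246.09 = 22.46
r = -107.47 / √(2155.14 × 22.46) = -107.47 / 220.0101 ≈ -0.4885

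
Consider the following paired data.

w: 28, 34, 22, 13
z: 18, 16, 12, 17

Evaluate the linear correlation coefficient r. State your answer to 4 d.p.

n = 4, Σw = 97, Σz = 63, Σw² = 2593, Σz² = 1013, Σwz = 1533
nΣwz − ΣwΣz = 6132 − 6111 = 21
nΣw² − (Σw)² = 10372 − 9409 = 963; nΣz² − (Σz)² = 4052 − 3969 = 83
r = 21 / √(963 × 83) = 21 / 282.7172 ≈ 0.0743

0.0743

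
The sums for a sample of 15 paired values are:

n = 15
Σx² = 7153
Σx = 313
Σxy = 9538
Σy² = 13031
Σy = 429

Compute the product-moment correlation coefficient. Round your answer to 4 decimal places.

r = (nΣxy − ΣxΣy) / √[(nΣx² − (Σx)²)(nΣy² − (Σy)²)]
Numerator: 15×9538 − 313×429 = 8793
Denominator: √[(107295 − 97969)(195465 − 184041)] = √[9326 × 11424] = 10321.8324
r = 8793 / 10321.8324 ≈ 0.8519

0.8519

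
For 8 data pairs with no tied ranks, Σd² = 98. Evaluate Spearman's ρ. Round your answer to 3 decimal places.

-0.167

ρ = 1 − 6Σd² / [n(n²−1)] = 1 − 6×98 / (8×63)
  = 1 − 588/504 = 1 − 1.1667 ≈ -0.167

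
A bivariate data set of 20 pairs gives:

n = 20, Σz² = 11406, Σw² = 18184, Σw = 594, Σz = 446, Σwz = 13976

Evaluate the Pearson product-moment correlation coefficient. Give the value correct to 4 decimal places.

r = (nΣwz − ΣwΣz) / √[(nΣw² − (Σw)²)(nΣz² − (Σz)²)]
Numerator: 20×13976 − 594×446 = 14596
Denominator: √[(363680 − 352836)(228120 − 198916)] = √[10844 × 29204] = 17795.7348
r = 14596 / 17795.7348 ≈ 0.8202

0.8202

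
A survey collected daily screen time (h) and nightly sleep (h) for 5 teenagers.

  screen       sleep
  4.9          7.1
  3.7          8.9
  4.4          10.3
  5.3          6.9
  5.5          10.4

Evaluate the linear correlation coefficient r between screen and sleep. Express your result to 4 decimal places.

n = 5, Σx = 23.8, Σy = 43.6, Σx² = 115.4, Σy² = 391.48, Σxy = 206.81
nΣxy − ΣxΣy = 1034.05 − 1037.68 = -3.63
nΣx² − (Σx)² = 577 − 566.44 = 10.56; nΣy² − (Σy)² = 1957.4 − 1900.96 = 56.44
r = -3.63 / √(10.56 × 56.44) = -3.63 / 24.4132 ≈ -0.1487

-0.1487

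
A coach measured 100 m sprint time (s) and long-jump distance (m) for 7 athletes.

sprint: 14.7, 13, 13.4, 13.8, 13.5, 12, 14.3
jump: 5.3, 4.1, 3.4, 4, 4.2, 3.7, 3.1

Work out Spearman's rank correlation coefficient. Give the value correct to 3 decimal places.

Rank sprint: 7, 2, 3, 5, 4, 1, 6
Rank jump: 7, 5, 2, 4, 6, 3, 1
d = rank(sprint) − rank(jump): 0, -3, 1, 1, -2, -2, 5; Σd² = 44
ρ = 1 − 6Σd² / [n(n²−1)] = 1 − 6×44 / (7×48) = 1 − 264/336 ≈ 0.214

0.214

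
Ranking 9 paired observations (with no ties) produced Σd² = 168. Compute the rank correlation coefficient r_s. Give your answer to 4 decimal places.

ρ = 1 − 6Σd² / [n(n²−1)] = 1 − 6×168 / (9×80)
  = 1 − 1008/720 = 1 − 1.40000 ≈ -0.4000

-0.4000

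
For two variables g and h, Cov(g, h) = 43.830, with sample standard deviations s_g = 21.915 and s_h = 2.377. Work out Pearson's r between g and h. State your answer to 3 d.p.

0.841

r = Cov(g,h) / (s_g · s_h) = 43.830 / (21.915 × 2.377)
  = 43.830 / 52.0920 ≈ 0.841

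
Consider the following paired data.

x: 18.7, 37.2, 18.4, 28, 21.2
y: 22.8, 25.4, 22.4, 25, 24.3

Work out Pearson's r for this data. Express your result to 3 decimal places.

0.873

n = 5, Σx = 123.5, Σy = 119.9, Σx² = 3305.53, Σy² = 2882.25, Σxy = 2998.56
nΣxy − ΣxΣy = 14992.8 − 14807.65 = 185.15
nΣx² − (Σx)² = 16527.65 − 15252.25 = 1275.4; nΣy² − (Σy)² = 14411.25 − 14376.01 = 35.24
r = 185.15 / √(1275.4 × 35.24) = 185.15 / 212.0026 ≈ 0.873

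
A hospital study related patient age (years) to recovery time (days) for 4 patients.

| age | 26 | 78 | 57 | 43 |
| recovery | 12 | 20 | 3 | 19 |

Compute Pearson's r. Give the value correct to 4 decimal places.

0.2044

n = 4, Σx = 204, Σy = 54, Σx² = 11858, Σy² = 914, Σxy = 2860
nΣxy − ΣxΣy = 11440 − 11016 = 424
nΣx² − (Σx)² = 47432 − 41616 = 5816; nΣy² − (Σy)² = 3656 − 2916 = 740
r = 424 / √(5816 × 740) = 424 / 2074.5698 ≈ 0.2044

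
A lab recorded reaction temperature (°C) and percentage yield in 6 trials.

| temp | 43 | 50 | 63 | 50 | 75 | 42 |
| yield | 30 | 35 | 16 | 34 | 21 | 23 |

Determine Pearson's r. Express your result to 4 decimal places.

-0.5518

n = 6, Σx = 323, Σy = 159, Σx² = 18207, Σy² = 4507, Σxy = 8289
nΣxy − ΣxΣy = 49734 − 51357 = -1623
nΣx² − (Σx)² = 109242 − 104329 = 4913; nΣy² − (Σy)² = 27042 − 25281 = 1761
r = -1623 / √(4913 × 1761) = -1623 / 2941.3930 ≈ -0.5518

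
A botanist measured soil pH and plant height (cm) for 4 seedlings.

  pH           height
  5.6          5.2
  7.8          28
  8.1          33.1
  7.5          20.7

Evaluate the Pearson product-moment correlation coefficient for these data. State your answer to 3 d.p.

n = 4, Σx = 29, Σy = 87, Σx² = 214.06, Σy² = 2335.14, Σxy = 670.88
nΣxy − ΣxΣy = 2683.52 − 2523 = 160.52
nΣx² − (Σx)² = 856.24 − 841 = 15.24; nΣy² − (Σy)² = 9340.56 − 7569 = 1771.56
r = 160.52 / √(15.24 × 1771.56) = 160.52 / 164.3124 ≈ 0.977

0.977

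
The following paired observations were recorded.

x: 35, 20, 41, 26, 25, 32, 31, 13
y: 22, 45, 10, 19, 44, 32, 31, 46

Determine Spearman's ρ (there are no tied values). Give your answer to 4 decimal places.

-0.8333

Rank x: 7, 2, 8, 4, 3, 6, 5, 1
Rank y: 3, 7, 1, 2, 6, 5, 4, 8
d = rank(x) − rank(y): 4, -5, 7, 2, -3, 1, 1, -7; Σd² = 154
ρ = 1 − 6Σd² / [n(n²−1)] = 1 − 6×154 / (8×63) = 1 − 924/504 ≈ -0.8333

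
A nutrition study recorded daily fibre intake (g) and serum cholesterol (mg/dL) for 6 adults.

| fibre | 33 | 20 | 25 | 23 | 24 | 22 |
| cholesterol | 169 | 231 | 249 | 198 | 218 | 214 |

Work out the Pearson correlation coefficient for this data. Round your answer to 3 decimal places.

n = 6, Σx = 147, Σy = 1279, Σx² = 3703, Σy² = 276447, Σxy = 30916
nΣxy − ΣxΣy = 185496 − 188013 = -2517
nΣx² − (Σx)² = 22218 − 21609 = 609; nΣy² − (Σy)² = 1658682 − 1635841 = 22841
r = -2517 / √(609 × 22841) = -2517 / 3729.6339 ≈ -0.675

-0.675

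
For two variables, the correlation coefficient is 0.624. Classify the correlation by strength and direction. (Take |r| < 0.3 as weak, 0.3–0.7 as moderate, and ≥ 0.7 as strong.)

moderate positive

r = 0.624 > 0 so the relationship is positive.
|r| = 0.624, which falls in the moderate range.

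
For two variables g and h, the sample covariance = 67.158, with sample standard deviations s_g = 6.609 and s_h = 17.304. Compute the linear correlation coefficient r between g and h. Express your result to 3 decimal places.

r = Cov(g,h) / (s_g · s_h) = 67.158 / (6.609 × 17.304)
  = 67.158 / 114.3621 ≈ 0.587

0.587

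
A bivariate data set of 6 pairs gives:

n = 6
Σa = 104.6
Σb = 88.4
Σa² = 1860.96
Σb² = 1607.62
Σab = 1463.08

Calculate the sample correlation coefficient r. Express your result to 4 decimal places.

r = (nΣab − ΣaΣb) / √[(nΣa² − (Σa)²)(nΣb² − (Σb)²)]
Numerator: 6×1463.08 − 104.6×88.4 = -468.16
Denominator: √[(11165.76 − 10941.16)(9645.72 − 7814.56)] = √[224.6 × 1831.16] = 641.3100
r = -468.16 / 641.3100 ≈ -0.7300

-0.7300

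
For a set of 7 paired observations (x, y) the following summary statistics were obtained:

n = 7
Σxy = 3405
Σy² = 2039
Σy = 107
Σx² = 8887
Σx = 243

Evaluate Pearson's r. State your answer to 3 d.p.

r = (nΣxy − ΣxΣy) / √[(nΣx² − (Σx)²)(nΣy² − (Σy)²)]
Numerator: 7×3405 − 243×107 = -2166
Denominator: √[(62209 − 59049)(14273 − 11449)] = √[3160 × 2824] = 2987.2797
r = -2166 / 2987.2797 ≈ -0.725

-0.725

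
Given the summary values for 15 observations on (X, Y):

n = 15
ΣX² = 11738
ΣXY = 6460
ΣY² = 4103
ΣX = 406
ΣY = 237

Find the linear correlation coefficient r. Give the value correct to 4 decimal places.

0.0872

r = (nΣXY − ΣXΣY) / √[(nΣX² − (ΣX)²)(nΣY² − (ΣY)²)]
Numerator: 15×6460 − 406×237 = 678
Denominator: √[(176070 − 164836)(61545 − 56169)] = √[11234 × 5376] = 7771.3566
r = 678 / 7771.3566 ≈ 0.0872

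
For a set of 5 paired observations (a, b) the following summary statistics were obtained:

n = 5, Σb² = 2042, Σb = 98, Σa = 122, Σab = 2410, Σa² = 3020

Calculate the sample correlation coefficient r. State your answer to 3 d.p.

0.260

r = (nΣab − ΣaΣb) / √[(nΣa² − (Σa)²)(nΣb² − (Σb)²)]
Numerator: 5×2410 − 122×98 = 94
Denominator: √[(15100 − 14884)(10210 − 9604)] = √[216 × 606] = 361.7955
r = 94 / 361.7955 ≈ 0.260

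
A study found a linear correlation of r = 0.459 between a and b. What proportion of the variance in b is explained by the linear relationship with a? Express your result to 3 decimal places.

0.211

r² = (0.459)² = 0.211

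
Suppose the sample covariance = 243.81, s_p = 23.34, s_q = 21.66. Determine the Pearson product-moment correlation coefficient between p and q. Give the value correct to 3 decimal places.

0.482

r = Cov(p,q) / (s_p · s_q) = 243.81 / (23.34 × 21.66)
  = 243.81 / 505.5444 ≈ 0.482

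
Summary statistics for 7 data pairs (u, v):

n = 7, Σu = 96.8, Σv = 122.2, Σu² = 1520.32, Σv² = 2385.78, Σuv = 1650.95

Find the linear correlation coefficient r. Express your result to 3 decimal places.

-0.182

r = (nΣuv − ΣuΣv) / √[(nΣu² − (Σu)²)(nΣv² − (Σv)²)]
Numerator: 7×1650.95 − 96.8×122.2 = -272.31
Denominator: √[(10642.24 − 9370.24)(16700.46 − 14932.84)] = √[1272 × 1767.62] = 1499.4708
r = -272.31 / 1499.4708 ≈ -0.182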